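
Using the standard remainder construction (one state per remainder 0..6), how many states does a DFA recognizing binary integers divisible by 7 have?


Divisibility by 7 is tracked via the remainder mod 7: 0, 1, ..., 6
The construction assigns one state to each remainder
Number of remainders = 7

7


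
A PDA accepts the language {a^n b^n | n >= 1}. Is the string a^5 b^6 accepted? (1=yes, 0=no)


Language requires equal numbers of a's and b's
PDA pushes for each 'a', pops for each 'b'
Number of a's = 5
Number of b's = 6
5 != 6 -> Reject

0


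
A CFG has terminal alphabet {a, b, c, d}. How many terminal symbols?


Terminal symbols: a, b, c, d
Counting each: a (#1), b (#2), c (#3), d (#4)
Total = 4

4


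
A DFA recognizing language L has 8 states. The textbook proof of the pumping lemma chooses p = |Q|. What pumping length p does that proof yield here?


Pumping lemma for regular languages (standard proof):
Take p = |Q|, the number of DFA states.
Any string of length >= |Q| passes through |Q|+1 states while reading its first |Q| symbols,
so by pigeonhole some state repeats, giving the loop that can be pumped.
Here |Q| = 8
Therefore the proof uses p = 8

8


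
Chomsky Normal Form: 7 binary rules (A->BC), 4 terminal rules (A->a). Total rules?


CNF allows two rule forms:
  A -> BC (binary): 7 rules
  A -> a (terminal): 4 rules
Total = 7 + 4 = 11

11


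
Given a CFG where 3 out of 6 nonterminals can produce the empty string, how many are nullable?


Nonterminals: {S, A, B, C, D, E}
A nonterminal is nullable if it can derive epsilon
Counting nullable nonterminals: 3
Total nullable = 3

3


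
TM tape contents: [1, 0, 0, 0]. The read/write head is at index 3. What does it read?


Tape: [1, 0, 0, 0]
Positions: 0 1 2 3
Values:    1 0 0 0
Head at position 3
tape[3] = 0

0


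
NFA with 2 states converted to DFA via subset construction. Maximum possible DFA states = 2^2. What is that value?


NFA has 2 states
Subset construction: each DFA state = subset of NFA states
Maximum subsets = 2^2
2^2 = 4

4


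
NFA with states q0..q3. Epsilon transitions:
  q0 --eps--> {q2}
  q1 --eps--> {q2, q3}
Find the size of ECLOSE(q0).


Starting from q0
Initialize closure = {q0}
Follow epsilon from q0 -> add q2
Final closure: {q0, q2}
Size = 2

2


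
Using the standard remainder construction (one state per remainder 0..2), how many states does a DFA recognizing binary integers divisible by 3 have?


Divisibility by 3 is tracked via the remainder mod 3: 0, 1, ..., 2
The construction assigns one state to each remainder
Number of remainders = 3

3


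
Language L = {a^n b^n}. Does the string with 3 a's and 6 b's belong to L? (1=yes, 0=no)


Language requires equal numbers of a's and b's
PDA pushes for each 'a', pops for each 'b'
Number of a's = 3
Number of b's = 6
3 != 6 -> Reject

0


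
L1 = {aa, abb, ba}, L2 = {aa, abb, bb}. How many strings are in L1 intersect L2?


L1 = {aa, abb, ba}
L2 = {aa, abb, bb}
Checking each string in L1 against L2:
  'aa': in L2? Yes
  'abb': in L2? Yes
  'ba': in L2? No
Intersection = {aa, abb}
|L1 ∩ L2| = 2

2


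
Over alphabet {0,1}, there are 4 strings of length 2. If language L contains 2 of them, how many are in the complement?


Alphabet: {0,1}
String length: 2
Total strings of length 2 = 2^2 = 4
Strings in L = 2
Complement = total - |L|
= 4 - 2
= 2

2


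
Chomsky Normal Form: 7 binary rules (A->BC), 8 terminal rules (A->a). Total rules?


CNF allows two rule forms:
  A -> BC (binary): 7 rules
  A -> a (terminal): 8 rules
Total = 7 + 8 = 15

15


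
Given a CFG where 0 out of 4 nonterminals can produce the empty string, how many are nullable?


Nonterminals: {S, A, B, C}
A nonterminal is nullable if it can derive epsilon
Counting nullable nonterminals: 0
Total nullable = 0

0


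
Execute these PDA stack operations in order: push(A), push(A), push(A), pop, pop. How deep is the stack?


Tracing stack operations:
  push(A) -> stack = [A], depth=1
  push(A) -> stack = [A,A], depth=2
  push(A) -> stack = [A,A,A], depth=3
  pop -> removed A, stack = [A,A], depth=2
  pop -> removed A, stack = [A], depth=1
Final depth = 1

1


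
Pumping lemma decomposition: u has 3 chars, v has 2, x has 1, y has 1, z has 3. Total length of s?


|s| = |u| + |v| + |x| + |y| + |z|
= 3 + 2 + 1 + 1 + 3
= 5 + 1 + 4
= 6 + 4
= 10

10


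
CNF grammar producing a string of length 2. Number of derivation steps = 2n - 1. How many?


Chomsky Normal Form derivation:
String length n = 2
Each step either:
  - Splits a nonterminal into two (n-1 such steps)
  - Converts a nonterminal to terminal (n such steps)
Total = (n-1) + n = 2n - 1
= 2(2) - 1
= 4 - 1
= 3

3


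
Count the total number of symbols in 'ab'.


String: 'ab'
Counting characters:
  'a' appears 1 time(s)
  'b' appears 1 time(s)
Total length = 1 + 1 = 2

2


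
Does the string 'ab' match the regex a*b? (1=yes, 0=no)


Pattern: a*b
String: 'ab'
Pattern requires: zero or more 'a's followed by exactly one 'b'
Found 1 leading 'a's
Remaining: 'b'
Remaining is exactly 'b' -> match
Result: 1

1


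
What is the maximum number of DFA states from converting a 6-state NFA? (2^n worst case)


NFA has 6 states
Subset construction: each DFA state = subset of NFA states
Maximum subsets = 2^6
2^6 = 64

64


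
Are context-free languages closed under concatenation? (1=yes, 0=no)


CFL closure properties:
  Closed under: union, concatenation, Kleene star
  NOT closed under: intersection, complement
Operation 'concatenation' is in closed list -> Yes (closed)

1


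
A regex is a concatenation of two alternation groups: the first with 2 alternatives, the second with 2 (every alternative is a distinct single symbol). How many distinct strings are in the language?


First group: 2 alternatives
Second group: 2 alternatives
Concatenation: each choice from group 1 pairs with each from group 2
Total = 2 x 2 = 4

4


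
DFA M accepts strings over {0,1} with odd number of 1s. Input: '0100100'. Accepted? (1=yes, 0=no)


DFA has 2 states: q_even (start, accept=no) and q_odd
Processing string '0100100' character by character:
  Position 0: read '0', 1-count=0 -> q_even (no change)
  Position 1: read '1', 1-count=1 -> q_odd
  Position 2: read '0', 1-count=1 -> q_odd (no change)
  Position 3: read '0', 1-count=1 -> q_odd (no change)
  Position 4: read '1', 1-count=2 -> q_even
  Position 5: read '0', 1-count=2 -> q_even (no change)
  Position 6: read '0', 1-count=2 -> q_even (no change)
Final state: q_even, total 1s = 2 (even); the DFA requires an odd count -> reject

0


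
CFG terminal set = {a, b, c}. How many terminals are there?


Terminal symbols: a, b, c
Counting each: a (#1), b (#2), c (#3)
Total = 3

3


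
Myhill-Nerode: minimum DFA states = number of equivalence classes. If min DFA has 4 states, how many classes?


Myhill-Nerode theorem:
Number of equivalence classes = number of states in minimal DFA
Minimal DFA states = 4
Therefore equivalence classes = 4

4


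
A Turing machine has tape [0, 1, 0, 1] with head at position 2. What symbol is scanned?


Tape: [0, 1, 0, 1]
Positions: 0 1 2 3
Values:    0 1 0 1
Head at position 2
tape[2] = 0

0


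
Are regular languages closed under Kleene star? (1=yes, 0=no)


Regular languages are closed under:
- Union (DFA product construction)
- Intersection (DFA product construction)
- Complement (swap accept/reject states)
- Concatenation (NFA construction)
- Kleene star (NFA construction)
Kleene star is in this list
Therefore: closed

1


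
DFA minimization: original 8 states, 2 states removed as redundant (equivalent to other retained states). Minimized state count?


Original DFA: 8 states
Redundant states removed: 2
Minimized states = original - removed
= 8 - 2
= 6

6


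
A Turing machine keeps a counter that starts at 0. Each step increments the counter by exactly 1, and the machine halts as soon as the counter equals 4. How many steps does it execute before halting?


Counter starts at 0. Counting sequence:
  Step 1: counter = 1
  Step 2: counter = 2
  Step 3: counter = 3
  Step 4: counter = 4
Counter reached 4 -> halt
Total steps = 4

4


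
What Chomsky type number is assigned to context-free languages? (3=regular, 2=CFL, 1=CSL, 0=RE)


Chomsky hierarchy levels:
  Type 3: Regular (DFA/NFA/regex)
  Type 2: Context-free (PDA)
  Type 1: Context-sensitive
  Type 0: Recursively enumerable (TM)
'context-free' corresponds to Type 2

2


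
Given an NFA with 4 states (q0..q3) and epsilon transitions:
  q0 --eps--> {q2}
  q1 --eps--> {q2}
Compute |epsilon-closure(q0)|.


Starting from q0
Initialize closure = {q0}
Follow epsilon from q0 -> add q2
Final closure: {q0, q2}
Size = 2

2


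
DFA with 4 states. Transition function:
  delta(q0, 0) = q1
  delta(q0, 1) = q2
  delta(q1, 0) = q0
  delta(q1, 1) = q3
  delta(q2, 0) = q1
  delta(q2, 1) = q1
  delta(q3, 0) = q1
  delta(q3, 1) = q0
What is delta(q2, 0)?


Looking up transition function:
delta(q2, 0) in the table
Row: q2, Column: 0
Result: q1

q1


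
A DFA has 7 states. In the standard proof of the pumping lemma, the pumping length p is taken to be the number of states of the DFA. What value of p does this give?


Pumping lemma for regular languages (standard proof):
Take p = |Q|, the number of DFA states.
Any string of length >= |Q| passes through |Q|+1 states while reading its first |Q| symbols,
so by pigeonhole some state repeats, giving the loop that can be pumped.
Here |Q| = 7
Therefore the proof uses p = 7

7


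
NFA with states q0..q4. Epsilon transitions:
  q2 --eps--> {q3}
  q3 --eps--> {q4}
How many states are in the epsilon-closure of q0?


Starting from q0
Initialize closure = {q0}
q0 has no outgoing epsilon transitions -> nothing to add
Final closure: {q0}
Size = 1

1


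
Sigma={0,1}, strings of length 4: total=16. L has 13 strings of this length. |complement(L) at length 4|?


Alphabet: {0,1}
String length: 4
Total strings of length 4 = 2^4 = 16
Strings in L = 13
Complement = total - |L|
= 16 - 13
= 3

3


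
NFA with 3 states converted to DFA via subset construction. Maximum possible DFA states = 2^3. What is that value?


NFA has 3 states
Subset construction: each DFA state = subset of NFA states
Maximum subsets = 2^3
2^3 = 8

8


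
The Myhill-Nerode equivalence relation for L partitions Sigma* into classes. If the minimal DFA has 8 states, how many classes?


Myhill-Nerode theorem:
Number of equivalence classes = number of states in minimal DFA
Minimal DFA states = 8
Therefore equivalence classes = 8

8


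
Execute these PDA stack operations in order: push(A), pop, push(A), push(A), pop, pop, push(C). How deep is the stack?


Tracing stack operations:
  push(A) -> stack = [A], depth=1
  pop -> removed A, stack = [], depth=0
  push(A) -> stack = [A], depth=1
  push(A) -> stack = [A,A], depth=2
  pop -> removed A, stack = [A], depth=1
  pop -> removed A, stack = [], depth=0
  push(C) -> stack = [C], depth=1
Final depth = 1

1


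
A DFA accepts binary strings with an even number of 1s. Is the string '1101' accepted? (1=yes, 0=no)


DFA has 2 states: q_even (start, accept=yes) and q_odd
Processing string '1101' character by character:
  Position 0: read '1', 1-count=1 -> q_odd
  Position 1: read '1', 1-count=2 -> q_even
  Position 2: read '0', 1-count=2 -> q_even (no change)
  Position 3: read '1', 1-count=3 -> q_odd
Final state: q_odd, total 1s = 3 (odd); the DFA requires an even count -> reject

0


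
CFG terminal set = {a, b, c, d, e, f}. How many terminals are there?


Terminal symbols: a, b, c, d, e, f
Counting each: a (#1), b (#2), c (#3), d (#4), e (#5), f (#6)
Total = 6

6


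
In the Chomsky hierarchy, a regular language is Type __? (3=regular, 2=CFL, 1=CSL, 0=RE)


Chomsky hierarchy levels:
  Type 3: Regular (DFA/NFA/regex)
  Type 2: Context-free (PDA)
  Type 1: Context-sensitive
  Type 0: Recursively enumerable (TM)
'regular' corresponds to Type 3

3


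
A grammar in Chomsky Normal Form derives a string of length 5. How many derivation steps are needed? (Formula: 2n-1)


Chomsky Normal Form derivation:
String length n = 5
Each step either:
  - Splits a nonterminal into two (n-1 such steps)
  - Converts a nonterminal to terminal (n such steps)
Total = (n-1) + n = 2n - 1
= 2(5) - 1
= 10 - 1
= 9

9


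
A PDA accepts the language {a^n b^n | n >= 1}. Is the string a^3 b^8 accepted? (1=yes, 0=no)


Language requires equal numbers of a's and b's
PDA pushes for each 'a', pops for each 'b'
Number of a's = 3
Number of b's = 8
3 != 8 -> Reject

0


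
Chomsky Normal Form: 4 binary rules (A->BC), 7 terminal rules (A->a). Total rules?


CNF allows two rule forms:
  A -> BC (binary): 4 rules
  A -> a (terminal): 7 rules
Total = 4 + 7 = 11

11


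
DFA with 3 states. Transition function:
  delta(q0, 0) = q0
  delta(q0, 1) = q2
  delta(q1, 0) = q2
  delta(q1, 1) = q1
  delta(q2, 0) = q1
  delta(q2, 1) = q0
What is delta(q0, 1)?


Looking up transition function:
delta(q0, 1) in the table
Row: q0, Column: 1
Result: q2

q2


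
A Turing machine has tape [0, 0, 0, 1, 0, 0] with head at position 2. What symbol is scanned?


Tape: [0, 0, 0, 1, 0, 0]
Positions: 0 1 2 3 4 5
Values:    0 0 0 1 0 0
Head at position 2
tape[2] = 0

0


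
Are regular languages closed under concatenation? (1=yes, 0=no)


Regular languages are closed under:
- Union (DFA product construction)
- Intersection (DFA product construction)
- Complement (swap accept/reject states)
- Concatenation (NFA construction)
- Kleene star (NFA construction)
concatenation is in this list
Therefore: closed

1


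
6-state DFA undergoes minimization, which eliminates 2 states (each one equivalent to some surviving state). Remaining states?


Original DFA: 6 states
Redundant states removed: 2
Minimized states = original - removed
= 6 - 2
= 4

4


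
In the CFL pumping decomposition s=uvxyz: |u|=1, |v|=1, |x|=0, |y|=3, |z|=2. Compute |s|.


|s| = |u| + |v| + |x| + |y| + |z|
= 1 + 1 + 0 + 3 + 2
= 2 + 0 + 5
= 2 + 5
= 7

7


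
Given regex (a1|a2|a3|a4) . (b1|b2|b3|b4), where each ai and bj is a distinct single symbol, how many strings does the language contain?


First group: 4 alternatives
Second group: 4 alternatives
Concatenation: each choice from group 1 pairs with each from group 2
Total = 4 x 4 = 16

16


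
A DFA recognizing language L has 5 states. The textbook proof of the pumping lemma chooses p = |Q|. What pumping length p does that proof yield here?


Pumping lemma for regular languages (standard proof):
Take p = |Q|, the number of DFA states.
Any string of length >= |Q| passes through |Q|+1 states while reading its first |Q| symbols,
so by pigeonhole some state repeats, giving the loop that can be pumped.
Here |Q| = 5
Therefore the proof uses p = 5

5


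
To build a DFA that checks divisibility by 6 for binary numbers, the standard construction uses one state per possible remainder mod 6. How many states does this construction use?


Divisibility by 6 is tracked via the remainder mod 6: 0, 1, ..., 5
The construction assigns one state to each remainder
Number of remainders = 6

6


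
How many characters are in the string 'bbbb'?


String: 'bbbb'
Counting characters:
  'b' appears 4 time(s)
Total length = 0 + 4 = 4

4


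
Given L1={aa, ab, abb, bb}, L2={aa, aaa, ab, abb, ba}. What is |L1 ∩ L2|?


L1 = {aa, ab, abb, bb}
L2 = {aa, aaa, ab, abb, ba}
Checking each string in L1 against L2:
  'aa': in L2? Yes
  'ab': in L2? Yes
  'abb': in L2? Yes
  'bb': in L2? No
Intersection = {aa, ab, abb}
|L1 ∩ L2| = 3

3


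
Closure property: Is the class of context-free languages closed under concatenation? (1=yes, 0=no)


CFL closure properties:
  Closed under: union, concatenation, Kleene star
  NOT closed under: intersection, complement
Operation 'concatenation' is in closed list -> Yes (closed)

1


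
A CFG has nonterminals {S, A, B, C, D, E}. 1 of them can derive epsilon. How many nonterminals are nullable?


Nonterminals: {S, A, B, C, D, E}
A nonterminal is nullable if it can derive epsilon
Counting nullable nonterminals: 1
Total nullable = 1

1


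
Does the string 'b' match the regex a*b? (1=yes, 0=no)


Pattern: a*b
String: 'b'
Pattern requires: zero or more 'a's followed by exactly one 'b'
Found 0 leading 'a's
Remaining: 'b'
Remaining is exactly 'b' -> match
Result: 1

1


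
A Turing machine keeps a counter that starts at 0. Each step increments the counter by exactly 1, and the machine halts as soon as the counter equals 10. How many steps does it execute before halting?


Counter starts at 0. Counting sequence:
  Step 1: counter = 1
  Step 2: counter = 2
  Step 3: counter = 3
  Step 4: counter = 4
  Step 5: counter = 5
  Step 6: counter = 6
  ...
  Step 10: counter = 10
Counter reached 10 -> halt
Total steps = 10

10


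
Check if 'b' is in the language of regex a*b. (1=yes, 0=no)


Pattern: a*b
String: 'b'
Pattern requires: zero or more 'a's followed by exactly one 'b'
Found 0 leading 'a's
Remaining: 'b'
Remaining is exactly 'b' -> match
Result: 1

1


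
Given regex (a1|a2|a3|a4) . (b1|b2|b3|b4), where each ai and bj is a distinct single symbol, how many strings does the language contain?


First group: 4 alternatives
Second group: 4 alternatives
Concatenation: each choice from group 1 pairs with each from group 2
Total = 4 x 4 = 16

16


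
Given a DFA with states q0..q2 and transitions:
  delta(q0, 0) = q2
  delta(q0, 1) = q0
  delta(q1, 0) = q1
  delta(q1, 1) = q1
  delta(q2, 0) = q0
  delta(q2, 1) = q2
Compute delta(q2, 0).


Looking up transition function:
delta(q2, 0) in the table
Row: q2, Column: 0
Result: q0

q0


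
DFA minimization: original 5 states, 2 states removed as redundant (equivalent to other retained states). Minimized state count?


Original DFA: 5 states
Redundant states removed: 2
Minimized states = original - removed
= 5 - 2
= 3

3


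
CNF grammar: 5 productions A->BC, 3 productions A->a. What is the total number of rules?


CNF allows two rule forms:
  A -> BC (binary): 5 rules
  A -> a (terminal): 3 rules
Total = 5 + 3 = 8

8


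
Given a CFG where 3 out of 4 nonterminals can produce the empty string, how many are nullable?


Nonterminals: {S, A, B, C}
A nonterminal is nullable if it can derive epsilon
Counting nullable nonterminals: 3
Total nullable = 3

3


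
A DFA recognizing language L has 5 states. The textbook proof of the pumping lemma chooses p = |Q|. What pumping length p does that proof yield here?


Pumping lemma for regular languages (standard proof):
Take p = |Q|, the number of DFA states.
Any string of length >= |Q| passes through |Q|+1 states while reading its first |Q| symbols,
so by pigeonhole some state repeats, giving the loop that can be pumped.
Here |Q| = 5
Therefore the proof uses p = 5

5


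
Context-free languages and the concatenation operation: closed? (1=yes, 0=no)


CFL closure properties:
  Closed under: union, concatenation, Kleene star
  NOT closed under: intersection, complement
Operation 'concatenation' is in closed list -> Yes (closed)

1


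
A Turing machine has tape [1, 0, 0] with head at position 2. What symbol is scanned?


Tape: [1, 0, 0]
Positions: 0 1 2
Values:    1 0 0
Head at position 2
tape[2] = 0

0


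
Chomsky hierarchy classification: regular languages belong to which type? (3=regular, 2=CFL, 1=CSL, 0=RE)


Chomsky hierarchy levels:
  Type 3: Regular (DFA/NFA/regex)
  Type 2: Context-free (PDA)
  Type 1: Context-sensitive
  Type 0: Recursively enumerable (TM)
'regular' corresponds to Type 3

3


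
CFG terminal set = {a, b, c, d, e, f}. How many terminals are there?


Terminal symbols: a, b, c, d, e, f
Counting each: a (#1), b (#2), c (#3), d (#4), e (#5), f (#6)
Total = 6

6


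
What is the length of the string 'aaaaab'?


String: 'aaaaab'
Counting characters:
  'a' appears 5 time(s)
  'b' appears 1 time(s)
Total length = 5 + 1 = 6

6


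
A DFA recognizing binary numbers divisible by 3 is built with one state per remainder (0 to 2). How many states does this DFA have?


Divisibility by 3 is tracked via the remainder mod 3: 0, 1, ..., 2
The construction assigns one state to each remainder
Number of remainders = 3

3


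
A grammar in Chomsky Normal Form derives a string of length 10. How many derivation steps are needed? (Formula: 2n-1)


Chomsky Normal Form derivation:
String length n = 10
Each step either:
  - Splits a nonterminal into two (n-1 such steps)
  - Converts a nonterminal to terminal (n such steps)
Total = (n-1) + n = 2n - 1
= 2(10) - 1
= 20 - 1
= 19

19


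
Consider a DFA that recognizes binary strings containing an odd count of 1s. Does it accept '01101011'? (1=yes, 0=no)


DFA has 2 states: q_even (start, accept=no) and q_odd
Processing string '01101011' character by character:
  Position 0: read '0', 1-count=0 -> q_even (no change)
  Position 1: read '1', 1-count=1 -> q_odd
  Position 2: read '1', 1-count=2 -> q_even
  Position 3: read '0', 1-count=2 -> q_even (no change)
  Position 4: read '1', 1-count=3 -> q_odd
  Position 5: read '0', 1-count=3 -> q_odd (no change)
  Position 6: read '1', 1-count=4 -> q_even
  Position 7: read '1', 1-count=5 -> q_odd
Final state: q_odd, total 1s = 5 (odd); the DFA requires an odd count -> accept

1


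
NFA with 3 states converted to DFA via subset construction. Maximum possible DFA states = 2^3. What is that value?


NFA has 3 states
Subset construction: each DFA state = subset of NFA states
Maximum subsets = 2^3
2^3 = 8

8


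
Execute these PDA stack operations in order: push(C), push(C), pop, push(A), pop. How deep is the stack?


Tracing stack operations:
  push(C) -> stack = [C], depth=1
  push(C) -> stack = [C,C], depth=2
  pop -> removed C, stack = [C], depth=1
  push(A) -> stack = [C,A], depth=2
  pop -> removed A, stack = [C], depth=1
Final depth = 1

1


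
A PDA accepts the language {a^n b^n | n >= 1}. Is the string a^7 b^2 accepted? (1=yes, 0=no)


Language requires equal numbers of a's and b's
PDA pushes for each 'a', pops for each 'b'
Number of a's = 7
Number of b's = 2
7 != 2 -> Reject

0


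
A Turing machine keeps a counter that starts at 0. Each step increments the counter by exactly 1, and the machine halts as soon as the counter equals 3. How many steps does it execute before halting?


Counter starts at 0. Counting sequence:
  Step 1: counter = 1
  Step 2: counter = 2
  Step 3: counter = 3
Counter reached 3 -> halt
Total steps = 3

3


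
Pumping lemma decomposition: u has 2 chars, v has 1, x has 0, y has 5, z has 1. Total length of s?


|s| = |u| + |v| + |x| + |y| + |z|
= 2 + 1 + 0 + 5 + 1
= 3 + 0 + 6
= 3 + 6
= 9

9


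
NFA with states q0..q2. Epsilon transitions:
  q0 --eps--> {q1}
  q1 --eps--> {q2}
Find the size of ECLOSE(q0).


Starting from q0
Initialize closure = {q0}
Follow epsilon from q0 -> add q1
Follow epsilon from q1 -> add q2
Final closure: {q0, q1, q2}
Size = 3

3


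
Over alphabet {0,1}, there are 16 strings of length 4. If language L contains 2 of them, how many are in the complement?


Alphabet: {0,1}
String length: 4
Total strings of length 4 = 2^4 = 16
Strings in L = 2
Complement = total - |L|
= 16 - 2
= 14

14


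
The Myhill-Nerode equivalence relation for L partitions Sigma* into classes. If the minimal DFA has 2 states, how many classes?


Myhill-Nerode theorem:
Number of equivalence classes = number of states in minimal DFA
Minimal DFA states = 2
Therefore equivalence classes = 2

2


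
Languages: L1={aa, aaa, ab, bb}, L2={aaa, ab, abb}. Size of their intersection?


L1 = {aa, aaa, ab, bb}
L2 = {aaa, ab, abb}
Checking each string in L1 against L2:
  'aa': in L2? No
  'aaa': in L2? Yes
  'ab': in L2? Yes
  'bb': in L2? No
Intersection = {aaa, ab}
|L1 ∩ L2| = 2

2


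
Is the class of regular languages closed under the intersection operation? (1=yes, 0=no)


Regular languages are closed under:
- Union (DFA product construction)
- Intersection (DFA product construction)
- Complement (swap accept/reject states)
- Concatenation (NFA construction)
- Kleene star (NFA construction)
intersection is in this list
Therefore: closed

1


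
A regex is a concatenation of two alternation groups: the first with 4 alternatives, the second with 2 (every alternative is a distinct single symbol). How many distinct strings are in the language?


First group: 4 alternatives
Second group: 2 alternatives
Concatenation: each choice from group 1 pairs with each from group 2
Total = 4 x 2 = 8

8


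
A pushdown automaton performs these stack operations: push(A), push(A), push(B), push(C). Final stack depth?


Tracing stack operations:
  push(A) -> stack = [A], depth=1
  push(A) -> stack = [A,A], depth=2
  push(B) -> stack = [A,A,B], depth=3
  push(C) -> stack = [A,A,B,C], depth=4
Final depth = 4

4


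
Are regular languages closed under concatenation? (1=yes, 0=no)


Regular languages are closed under:
- Union (DFA product construction)
- Intersection (DFA product construction)
- Complement (swap accept/reject states)
- Concatenation (NFA construction)
- Kleene star (NFA construction)
concatenation is in this list
Therefore: closed

1


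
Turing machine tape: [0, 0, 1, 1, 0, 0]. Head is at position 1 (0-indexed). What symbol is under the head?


Tape: [0, 0, 1, 1, 0, 0]
Positions: 0 1 2 3 4 5
Values:    0 0 1 1 0 0
Head at position 1
tape[1] = 0

0


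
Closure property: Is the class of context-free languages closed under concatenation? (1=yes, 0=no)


CFL closure properties:
  Closed under: union, concatenation, Kleene star
  NOT closed under: intersection, complement
Operation 'concatenation' is in closed list -> Yes (closed)

1


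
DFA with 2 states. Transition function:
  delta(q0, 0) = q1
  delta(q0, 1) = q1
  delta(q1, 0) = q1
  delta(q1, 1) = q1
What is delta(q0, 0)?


Looking up transition function:
delta(q0, 0) in the table
Row: q0, Column: 0
Result: q1

q1


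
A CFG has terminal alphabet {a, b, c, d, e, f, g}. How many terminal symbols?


Terminal symbols: a, b, c, d, e, f, g
Counting each: a (#1), b (#2), c (#3), d (#4), e (#5), f (#6), g (#7)
Total = 7

7


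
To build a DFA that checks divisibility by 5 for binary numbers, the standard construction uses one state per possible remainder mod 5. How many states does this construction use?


Divisibility by 5 is tracked via the remainder mod 5: 0, 1, ..., 4
The construction assigns one state to each remainder
Number of remainders = 5

5


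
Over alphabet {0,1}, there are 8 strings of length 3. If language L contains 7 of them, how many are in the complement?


Alphabet: {0,1}
String length: 3
Total strings of length 3 = 2^3 = 8
Strings in L = 7
Complement = total - |L|
= 8 - 7
= 1

1


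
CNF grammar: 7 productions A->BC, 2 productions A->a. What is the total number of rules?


CNF allows two rule forms:
  A -> BC (binary): 7 rules
  A -> a (terminal): 2 rules
Total = 7 + 2 = 9

9


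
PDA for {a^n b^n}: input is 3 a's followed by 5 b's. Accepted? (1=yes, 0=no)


Language requires equal numbers of a's and b's
PDA pushes for each 'a', pops for each 'b'
Number of a's = 3
Number of b's = 5
3 != 5 -> Reject

0


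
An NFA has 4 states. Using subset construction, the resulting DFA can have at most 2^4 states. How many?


NFA has 4 states
Subset construction: each DFA state = subset of NFA states
Maximum subsets = 2^4
2^4 = 16

16


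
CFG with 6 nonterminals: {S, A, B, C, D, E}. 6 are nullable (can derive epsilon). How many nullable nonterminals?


Nonterminals: {S, A, B, C, D, E}
A nonterminal is nullable if it can derive epsilon
Counting nullable nonterminals: 6
Total nullable = 6

6


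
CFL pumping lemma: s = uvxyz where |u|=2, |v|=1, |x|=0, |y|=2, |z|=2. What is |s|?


|s| = |u| + |v| + |x| + |y| + |z|
= 2 + 1 + 0 + 2 + 2
= 3 + 0 + 4
= 3 + 4
= 7

7


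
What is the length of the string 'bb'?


String: 'bb'
Counting characters:
  'b' appears 2 time(s)
Total length = 0 + 2 = 2

2


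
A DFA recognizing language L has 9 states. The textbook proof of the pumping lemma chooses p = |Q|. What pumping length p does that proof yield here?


Pumping lemma for regular languages (standard proof):
Take p = |Q|, the number of DFA states.
Any string of length >= |Q| passes through |Q|+1 states while reading its first |Q| symbols,
so by pigeonhole some state repeats, giving the loop that can be pumped.
Here |Q| = 9
Therefore the proof uses p = 9

9


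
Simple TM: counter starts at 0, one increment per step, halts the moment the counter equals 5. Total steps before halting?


Counter starts at 0. Counting sequence:
  Step 1: counter = 1
  Step 2: counter = 2
  Step 3: counter = 3
  Step 4: counter = 4
  Step 5: counter = 5
Counter reached 5 -> halt
Total steps = 5

5


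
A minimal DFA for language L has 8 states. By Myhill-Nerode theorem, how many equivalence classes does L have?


Myhill-Nerode theorem:
Number of equivalence classes = number of states in minimal DFA
Minimal DFA states = 8
Therefore equivalence classes = 8

8


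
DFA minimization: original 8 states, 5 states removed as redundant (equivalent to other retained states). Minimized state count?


Original DFA: 8 states
Redundant states removed: 5
Minimized states = original - removed
= 8 - 5
= 3

3


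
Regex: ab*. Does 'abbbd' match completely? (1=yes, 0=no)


Pattern: ab*
String: 'abbbd'
Pattern requires: exactly one 'a' followed by zero or more 'b's
First char is 'a' -> OK
Rest 'bbbd': all b's? No
Result: 0

0


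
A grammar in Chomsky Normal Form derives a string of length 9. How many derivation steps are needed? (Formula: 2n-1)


Chomsky Normal Form derivation:
String length n = 9
Each step either:
  - Splits a nonterminal into two (n-1 such steps)
  - Converts a nonterminal to terminal (n such steps)
Total = (n-1) + n = 2n - 1
= 2(9) - 1
= 18 - 1
= 17

17


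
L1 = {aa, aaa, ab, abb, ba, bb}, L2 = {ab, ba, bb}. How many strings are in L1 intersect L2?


L1 = {aa, aaa, ab, abb, ba, bb}
L2 = {ab, ba, bb}
Checking each string in L1 against L2:
  'aa': in L2? No
  'aaa': in L2? No
  'ab': in L2? Yes
  'abb': in L2? No
  'ba': in L2? Yes
  'bb': in L2? Yes
Intersection = {ab, ba, bb}
|L1 ∩ L2| = 3

3


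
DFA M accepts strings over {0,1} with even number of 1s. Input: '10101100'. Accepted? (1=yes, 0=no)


DFA has 2 states: q_even (start, accept=yes) and q_odd
Processing string '10101100' character by character:
  Position 0: read '1', 1-count=1 -> q_odd
  Position 1: read '0', 1-count=1 -> q_odd (no change)
  Position 2: read '1', 1-count=2 -> q_even
  Position 3: read '0', 1-count=2 -> q_even (no change)
  Position 4: read '1', 1-count=3 -> q_odd
  Position 5: read '1', 1-count=4 -> q_even
  Position 6: read '0', 1-count=4 -> q_even (no change)
  Position 7: read '0', 1-count=4 -> q_even (no change)
Final state: q_even, total 1s = 4 (even); the DFA requires an even count -> accept

1


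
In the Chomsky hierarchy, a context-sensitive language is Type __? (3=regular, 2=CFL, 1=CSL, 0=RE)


Chomsky hierarchy levels:
  Type 3: Regular (DFA/NFA/regex)
  Type 2: Context-free (PDA)
  Type 1: Context-sensitive
  Type 0: Recursively enumerable (TM)
'context-sensitive' corresponds to Type 1

1


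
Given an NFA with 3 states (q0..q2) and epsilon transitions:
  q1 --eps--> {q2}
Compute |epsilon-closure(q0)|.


Starting from q0
Initialize closure = {q0}
q0 has no outgoing epsilon transitions -> nothing to add
Final closure: {q0}
Size = 1

1


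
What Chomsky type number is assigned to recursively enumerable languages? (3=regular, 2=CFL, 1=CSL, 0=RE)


Chomsky hierarchy levels:
  Type 3: Regular (DFA/NFA/regex)
  Type 2: Context-free (PDA)
  Type 1: Context-sensitive
  Type 0: Recursively enumerable (TM)
'recursively enumerable' corresponds to Type 0

0


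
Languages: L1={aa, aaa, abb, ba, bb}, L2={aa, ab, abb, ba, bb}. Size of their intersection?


L1 = {aa, aaa, abb, ba, bb}
L2 = {aa, ab, abb, ba, bb}
Checking each string in L1 against L2:
  'aa': in L2? Yes
  'aaa': in L2? No
  'abb': in L2? Yes
  'ba': in L2? Yes
  'bb': in L2? Yes
Intersection = {aa, abb, ba, bb}
|L1 ∩ L2| = 4

4


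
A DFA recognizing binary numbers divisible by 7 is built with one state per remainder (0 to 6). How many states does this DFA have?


Divisibility by 7 is tracked via the remainder mod 7: 0, 1, ..., 6
The construction assigns one state to each remainder
Number of remainders = 7

7


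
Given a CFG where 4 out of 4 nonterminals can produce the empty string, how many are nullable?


Nonterminals: {S, A, B, C}
A nonterminal is nullable if it can derive epsilon
Counting nullable nonterminals: 4
Total nullable = 4

4


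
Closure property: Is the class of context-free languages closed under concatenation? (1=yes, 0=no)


CFL closure properties:
  Closed under: union, concatenation, Kleene star
  NOT closed under: intersection, complement
Operation 'concatenation' is in closed list -> Yes (closed)

1


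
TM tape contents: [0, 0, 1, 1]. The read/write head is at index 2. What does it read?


Tape: [0, 0, 1, 1]
Positions: 0 1 2 3
Values:    0 0 1 1
Head at position 2
tape[2] = 1

1


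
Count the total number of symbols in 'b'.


String: 'b'
Counting characters:
  'b' appears 1 time(s)
Total length = 0 + 1 = 1

1


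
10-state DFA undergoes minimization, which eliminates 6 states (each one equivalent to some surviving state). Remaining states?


Original DFA: 10 states
Redundant states removed: 6
Minimized states = original - removed
= 10 - 6
= 4

4


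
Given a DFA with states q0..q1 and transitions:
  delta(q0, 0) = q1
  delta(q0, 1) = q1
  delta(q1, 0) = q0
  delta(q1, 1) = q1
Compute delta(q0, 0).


Looking up transition function:
delta(q0, 0) in the table
Row: q0, Column: 0
Result: q1

q1


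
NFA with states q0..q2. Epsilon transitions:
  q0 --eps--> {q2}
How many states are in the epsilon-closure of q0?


Starting from q0
Initialize closure = {q0}
Follow epsilon from q0 -> add q2
Final closure: {q0, q2}
Size = 2

2


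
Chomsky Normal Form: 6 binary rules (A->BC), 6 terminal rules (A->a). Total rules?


CNF allows two rule forms:
  A -> BC (binary): 6 rules
  A -> a (terminal): 6 rules
Total = 6 + 6 = 12

12


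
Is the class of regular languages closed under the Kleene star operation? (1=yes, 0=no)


Regular languages are closed under:
- Union (DFA product construction)
- Intersection (DFA product construction)
- Complement (swap accept/reject states)
- Concatenation (NFA construction)
- Kleene star (NFA construction)
Kleene star is in this list
Therefore: closed

1


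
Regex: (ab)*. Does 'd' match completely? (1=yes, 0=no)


Pattern: (ab)*
String: 'd'
Pattern requires: zero or more repetitions of 'ab'
Length 1 is odd -> cannot be (ab)* -> no match
Result: 0

0


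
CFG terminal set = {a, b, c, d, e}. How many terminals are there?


Terminal symbols: a, b, c, d, e
Counting each: a (#1), b (#2), c (#3), d (#4), e (#5)
Total = 5

5


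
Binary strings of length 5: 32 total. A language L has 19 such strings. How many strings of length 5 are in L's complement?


Alphabet: {0,1}
String length: 5
Total strings of length 5 = 2^5 = 32
Strings in L = 19
Complement = total - |L|
= 32 - 19
= 13

13


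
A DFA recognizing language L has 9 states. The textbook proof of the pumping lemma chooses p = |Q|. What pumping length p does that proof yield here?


Pumping lemma for regular languages (standard proof):
Take p = |Q|, the number of DFA states.
Any string of length >= |Q| passes through |Q|+1 states while reading its first |Q| symbols,
so by pigeonhole some state repeats, giving the loop that can be pumped.
Here |Q| = 9
Therefore the proof uses p = 9

9


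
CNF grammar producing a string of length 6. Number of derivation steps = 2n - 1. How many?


Chomsky Normal Form derivation:
String length n = 6
Each step either:
  - Splits a nonterminal into two (n-1 such steps)
  - Converts a nonterminal to terminal (n such steps)
Total = (n-1) + n = 2n - 1
= 2(6) - 1
= 12 - 1
= 11

11


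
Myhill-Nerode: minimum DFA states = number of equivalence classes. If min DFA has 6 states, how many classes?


Myhill-Nerode theorem:
Number of equivalence classes = number of states in minimal DFA
Minimal DFA states = 6
Therefore equivalence classes = 6

6


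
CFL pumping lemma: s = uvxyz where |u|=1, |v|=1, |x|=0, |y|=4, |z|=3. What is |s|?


|s| = |u| + |v| + |x| + |y| + |z|
= 1 + 1 + 0 + 4 + 3
= 2 + 0 + 7
= 2 + 7
= 9

9


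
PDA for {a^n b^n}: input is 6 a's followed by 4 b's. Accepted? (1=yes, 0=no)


Language requires equal numbers of a's and b's
PDA pushes for each 'a', pops for each 'b'
Number of a's = 6
Number of b's = 4
6 != 4 -> Reject

0


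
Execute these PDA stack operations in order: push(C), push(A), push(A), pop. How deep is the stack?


Tracing stack operations:
  push(C) -> stack = [C], depth=1
  push(A) -> stack = [C,A], depth=2
  push(A) -> stack = [C,A,A], depth=3
  pop -> removed A, stack = [C,A], depth=2
Final depth = 2

2


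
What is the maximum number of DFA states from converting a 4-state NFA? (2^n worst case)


NFA has 4 states
Subset construction: each DFA state = subset of NFA states
Maximum subsets = 2^4
2^4 = 16

16


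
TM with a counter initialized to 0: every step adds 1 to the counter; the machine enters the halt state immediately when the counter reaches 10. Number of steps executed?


Counter starts at 0. Counting sequence:
  Step 1: counter = 1
  Step 2: counter = 2
  Step 3: counter = 3
  Step 4: counter = 4
  Step 5: counter = 5
  Step 6: counter = 6
  ...
  Step 10: counter = 10
Counter reached 10 -> halt
Total steps = 10

10


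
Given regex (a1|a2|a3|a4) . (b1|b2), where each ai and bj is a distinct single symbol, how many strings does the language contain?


First group: 4 alternatives
Second group: 2 alternatives
Concatenation: each choice from group 1 pairs with each from group 2
Total = 4 x 2 = 8

8


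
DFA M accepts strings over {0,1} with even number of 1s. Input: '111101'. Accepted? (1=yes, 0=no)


DFA has 2 states: q_even (start, accept=yes) and q_odd
Processing string '111101' character by character:
  Position 0: read '1', 1-count=1 -> q_odd
  Position 1: read '1', 1-count=2 -> q_even
  Position 2: read '1', 1-count=3 -> q_odd
  Position 3: read '1', 1-count=4 -> q_even
  Position 4: read '0', 1-count=4 -> q_even (no change)
  Position 5: read '1', 1-count=5 -> q_odd
Final state: q_odd, total 1s = 5 (odd); the DFA requires an even count -> reject

0


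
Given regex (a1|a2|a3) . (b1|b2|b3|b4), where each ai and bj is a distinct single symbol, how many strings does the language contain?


First group: 3 alternatives
Second group: 4 alternatives
Concatenation: each choice from group 1 pairs with each from group 2
Total = 3 x 4 = 12

12


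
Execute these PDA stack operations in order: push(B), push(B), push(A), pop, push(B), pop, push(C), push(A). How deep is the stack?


Tracing stack operations:
  push(B) -> stack = [B], depth=1
  push(B) -> stack = [B,B], depth=2
  push(A) -> stack = [B,B,A], depth=3
  pop -> removed A, stack = [B,B], depth=2
  push(B) -> stack = [B,B,B], depth=3
  pop -> removed B, stack = [B,B], depth=2
  push(C) -> stack = [B,B,C], depth=3
  push(A) -> stack = [B,B,C,A], depth=4
Final depth = 4

4


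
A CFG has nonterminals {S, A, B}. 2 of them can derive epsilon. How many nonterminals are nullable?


Nonterminals: {S, A, B}
A nonterminal is nullable if it can derive epsilon
Counting nullable nonterminals: 2
Total nullable = 2

2


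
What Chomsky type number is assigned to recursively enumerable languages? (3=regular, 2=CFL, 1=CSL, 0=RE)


Chomsky hierarchy levels:
  Type 3: Regular (DFA/NFA/regex)
  Type 2: Context-free (PDA)
  Type 1: Context-sensitive
  Type 0: Recursively enumerable (TM)
'recursively enumerable' corresponds to Type 0

0
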